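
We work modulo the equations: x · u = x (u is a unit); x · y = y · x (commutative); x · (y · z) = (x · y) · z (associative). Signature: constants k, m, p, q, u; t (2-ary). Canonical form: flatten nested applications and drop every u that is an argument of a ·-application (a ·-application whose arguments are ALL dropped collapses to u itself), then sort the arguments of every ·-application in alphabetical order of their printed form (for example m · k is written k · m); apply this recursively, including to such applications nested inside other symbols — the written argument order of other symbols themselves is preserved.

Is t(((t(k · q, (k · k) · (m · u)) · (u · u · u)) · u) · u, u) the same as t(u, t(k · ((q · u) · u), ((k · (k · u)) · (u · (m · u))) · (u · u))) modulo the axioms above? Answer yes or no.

Answer: no — t(t(k · q, k · k · m), u) vs t(u, t(k · q, k · k · m))

Derivation:
Left:  t(((t(k · q, (k · k) · (m · u)) · (u · u · u)) · u) · u, u)
  Descend into:  ((t(k · q, (k · k) · (m · u)) · (u · u · u)) · u) · u
  Un-nest:  t(k · q, (k · k) · (m · u)) · u · u · u · u · u
  Canonicalize subterm:  t(k · q, (k · k) · (m · u))  →  t(k · q, k · k · m)
  Unit:  drop u (×5)
  Order the arguments:  t(k · q, k · k · m)
  Reassemble:  t(t(k · q, k · k · m), u)
Right:  t(u, t(k · ((q · u) · u), ((k · (k · u)) · (u · (m · u))) · (u · u)))
  Work inside:  ((k · (k · u)) · (u · (m · u))) · (u · u)
  Flatten:  k · k · u · u · m · u · u · u
  Drop the unit:  drop u (×5)
  Sort arguments:  k · k · m
  Rebuild:  t(u, t(k · q, k · k · m))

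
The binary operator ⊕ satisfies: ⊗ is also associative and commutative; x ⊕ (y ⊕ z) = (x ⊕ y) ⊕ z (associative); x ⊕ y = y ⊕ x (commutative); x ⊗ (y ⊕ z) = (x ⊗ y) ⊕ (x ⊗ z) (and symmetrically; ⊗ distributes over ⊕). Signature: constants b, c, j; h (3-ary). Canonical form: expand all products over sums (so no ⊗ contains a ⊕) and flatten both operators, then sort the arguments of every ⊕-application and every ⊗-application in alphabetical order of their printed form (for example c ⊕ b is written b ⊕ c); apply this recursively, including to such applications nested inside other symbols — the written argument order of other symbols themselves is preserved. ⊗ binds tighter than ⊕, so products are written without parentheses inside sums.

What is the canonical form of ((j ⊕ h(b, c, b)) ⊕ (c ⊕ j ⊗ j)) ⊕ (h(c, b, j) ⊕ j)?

Answer: c ⊕ h(b, c, b) ⊕ h(c, b, j) ⊕ j ⊕ j ⊕ j ⊗ j

Derivation:
Un-nest:  j ⊕ h(b, c, b) ⊕ c ⊕ j ⊗ j ⊕ h(c, b, j) ⊕ j
Order the arguments:  c ⊕ h(b, c, b) ⊕ h(c, b, j) ⊕ j ⊕ j ⊕ j ⊗ j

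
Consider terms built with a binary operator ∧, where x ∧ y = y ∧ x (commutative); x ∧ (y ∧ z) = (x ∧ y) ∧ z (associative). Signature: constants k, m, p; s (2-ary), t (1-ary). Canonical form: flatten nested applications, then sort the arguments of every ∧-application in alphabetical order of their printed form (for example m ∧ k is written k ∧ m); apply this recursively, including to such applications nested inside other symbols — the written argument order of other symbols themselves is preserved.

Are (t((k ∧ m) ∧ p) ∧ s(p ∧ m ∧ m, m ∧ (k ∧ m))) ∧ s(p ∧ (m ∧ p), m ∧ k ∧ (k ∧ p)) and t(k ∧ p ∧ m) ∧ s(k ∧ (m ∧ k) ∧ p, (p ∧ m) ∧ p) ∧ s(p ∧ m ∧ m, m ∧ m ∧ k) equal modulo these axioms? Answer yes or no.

Answer: no — s(m ∧ m ∧ p, k ∧ m ∧ m) ∧ s(m ∧ p ∧ p, k ∧ k ∧ m ∧ p) ∧ t(k ∧ m ∧ p) vs s(k ∧ k ∧ m ∧ p, m ∧ p ∧ p) ∧ s(m ∧ m ∧ p, k ∧ m ∧ m) ∧ t(k ∧ m ∧ p)

Derivation:
Left:  (t((k ∧ m) ∧ p) ∧ s(p ∧ m ∧ m, m ∧ (k ∧ m))) ∧ s(p ∧ (m ∧ p), m ∧ k ∧ (k ∧ p))
  Un-nest:  t((k ∧ m) ∧ p) ∧ s(p ∧ m ∧ m, m ∧ (k ∧ m)) ∧ s(p ∧ (m ∧ p), m ∧ k ∧ (k ∧ p))
  Canonicalize subterm:  t((k ∧ m) ∧ p)  →  t(k ∧ m ∧ p)
  Inside:  s(p ∧ m ∧ m, m ∧ (k ∧ m))  →  s(m ∧ m ∧ p, k ∧ m ∧ m)
  Simplify inside:  s(p ∧ (m ∧ p), m ∧ k ∧ (k ∧ p))  →  s(m ∧ p ∧ p, k ∧ k ∧ m ∧ p)
  Sort arguments:  s(m ∧ m ∧ p, k ∧ m ∧ m) ∧ s(m ∧ p ∧ p, k ∧ k ∧ m ∧ p) ∧ t(k ∧ m ∧ p)
Right:  t(k ∧ p ∧ m) ∧ s(k ∧ (m ∧ k) ∧ p, (p ∧ m) ∧ p) ∧ s(p ∧ m ∧ m, m ∧ m ∧ k)
  Simplify inside:  t(k ∧ p ∧ m)  →  t(k ∧ m ∧ p)
  Canonicalize subterm:  s(k ∧ (m ∧ k) ∧ p, (p ∧ m) ∧ p)  →  s(k ∧ k ∧ m ∧ p, m ∧ p ∧ p)
  Canonicalize subterm:  s(p ∧ m ∧ m, m ∧ m ∧ k)  →  s(m ∧ m ∧ p, k ∧ m ∧ m)
  Order the arguments:  s(k ∧ k ∧ m ∧ p, m ∧ p ∧ p) ∧ s(m ∧ m ∧ p, k ∧ m ∧ m) ∧ t(k ∧ m ∧ p)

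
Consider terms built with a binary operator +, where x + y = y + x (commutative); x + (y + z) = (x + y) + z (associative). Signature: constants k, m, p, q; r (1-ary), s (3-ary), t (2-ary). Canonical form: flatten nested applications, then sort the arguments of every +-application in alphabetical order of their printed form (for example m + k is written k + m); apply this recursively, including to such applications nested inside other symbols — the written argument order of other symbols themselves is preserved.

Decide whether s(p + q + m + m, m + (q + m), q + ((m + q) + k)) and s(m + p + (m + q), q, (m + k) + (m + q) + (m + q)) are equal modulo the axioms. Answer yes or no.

Answer: no — s(m + m + p + q, m + m + q, k + m + q + q) vs s(m + m + p + q, q, k + m + m + m + q + q)

Derivation:
Left:  s(p + q + m + m, m + (q + m), q + ((m + q) + k))
  Work inside:  q + ((m + q) + k)
  Merge nested applications:  q + m + q + k
  Sort:  k + m + q + q
  Put back:  s(m + m + p + q, m + m + q, k + m + q + q)
Right:  s(m + p + (m + q), q, (m + k) + (m + q) + (m + q))
  Work inside:  (m + k) + (m + q) + (m + q)
  Un-nest:  m + k + m + q + m + q
  Sort arguments:  k + m + m + m + q + q
  Rebuild:  s(m + m + p + q, q, k + m + m + m + q + q)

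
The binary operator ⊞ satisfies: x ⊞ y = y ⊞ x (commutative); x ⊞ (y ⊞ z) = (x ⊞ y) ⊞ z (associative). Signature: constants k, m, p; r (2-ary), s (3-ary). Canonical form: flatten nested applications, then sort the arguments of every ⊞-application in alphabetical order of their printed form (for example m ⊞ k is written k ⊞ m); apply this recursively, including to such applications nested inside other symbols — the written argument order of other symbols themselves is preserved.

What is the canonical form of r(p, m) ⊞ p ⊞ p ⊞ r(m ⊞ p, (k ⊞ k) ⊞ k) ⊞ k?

Answer: k ⊞ p ⊞ p ⊞ r(m ⊞ p, k ⊞ k ⊞ k) ⊞ r(p, m)

Derivation:
Simplify inside:  r(m ⊞ p, (k ⊞ k) ⊞ k)  →  r(m ⊞ p, k ⊞ k ⊞ k)
Sort arguments:  k ⊞ p ⊞ p ⊞ r(m ⊞ p, k ⊞ k ⊞ k) ⊞ r(p, m)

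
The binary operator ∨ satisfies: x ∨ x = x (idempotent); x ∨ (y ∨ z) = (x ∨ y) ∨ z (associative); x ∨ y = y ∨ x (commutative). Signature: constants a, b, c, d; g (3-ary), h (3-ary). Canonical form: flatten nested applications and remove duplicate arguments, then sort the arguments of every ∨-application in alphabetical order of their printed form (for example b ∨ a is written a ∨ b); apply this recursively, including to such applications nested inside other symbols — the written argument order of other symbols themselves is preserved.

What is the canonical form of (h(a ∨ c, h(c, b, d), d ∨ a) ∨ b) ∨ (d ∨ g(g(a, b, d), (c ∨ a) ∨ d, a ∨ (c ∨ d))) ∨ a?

Un-nest:  h(a ∨ c, h(c, b, d), d ∨ a) ∨ b ∨ d ∨ g(g(a, b, d), (c ∨ a) ∨ d, a ∨ (c ∨ d)) ∨ a
Simplify inside:  h(a ∨ c, h(c, b, d), d ∨ a)  →  h(a ∨ c, h(c, b, d), a ∨ d)
Inside:  g(g(a, b, d), (c ∨ a) ∨ d, a ∨ (c ∨ d))  →  g(g(a, b, d), a ∨ c ∨ d, a ∨ c ∨ d)
Sort arguments:  a ∨ b ∨ d ∨ g(g(a, b, d), a ∨ c ∨ d, a ∨ c ∨ d) ∨ h(a ∨ c, h(c, b, d), a ∨ d)

Answer: a ∨ b ∨ d ∨ g(g(a, b, d), a ∨ c ∨ d, a ∨ c ∨ d) ∨ h(a ∨ c, h(c, b, d), a ∨ d)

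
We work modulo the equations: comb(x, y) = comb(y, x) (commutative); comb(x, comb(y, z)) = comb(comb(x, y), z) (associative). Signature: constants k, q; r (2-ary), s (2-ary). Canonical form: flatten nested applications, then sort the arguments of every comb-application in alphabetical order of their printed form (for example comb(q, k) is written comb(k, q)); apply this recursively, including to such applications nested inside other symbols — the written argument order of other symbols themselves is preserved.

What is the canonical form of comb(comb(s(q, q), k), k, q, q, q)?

Answer: comb(k, k, q, q, q, s(q, q))

Derivation:
Un-nest:  comb(s(q, q), k, k, q, q, q)
Sort arguments:  comb(k, k, q, q, q, s(q, q))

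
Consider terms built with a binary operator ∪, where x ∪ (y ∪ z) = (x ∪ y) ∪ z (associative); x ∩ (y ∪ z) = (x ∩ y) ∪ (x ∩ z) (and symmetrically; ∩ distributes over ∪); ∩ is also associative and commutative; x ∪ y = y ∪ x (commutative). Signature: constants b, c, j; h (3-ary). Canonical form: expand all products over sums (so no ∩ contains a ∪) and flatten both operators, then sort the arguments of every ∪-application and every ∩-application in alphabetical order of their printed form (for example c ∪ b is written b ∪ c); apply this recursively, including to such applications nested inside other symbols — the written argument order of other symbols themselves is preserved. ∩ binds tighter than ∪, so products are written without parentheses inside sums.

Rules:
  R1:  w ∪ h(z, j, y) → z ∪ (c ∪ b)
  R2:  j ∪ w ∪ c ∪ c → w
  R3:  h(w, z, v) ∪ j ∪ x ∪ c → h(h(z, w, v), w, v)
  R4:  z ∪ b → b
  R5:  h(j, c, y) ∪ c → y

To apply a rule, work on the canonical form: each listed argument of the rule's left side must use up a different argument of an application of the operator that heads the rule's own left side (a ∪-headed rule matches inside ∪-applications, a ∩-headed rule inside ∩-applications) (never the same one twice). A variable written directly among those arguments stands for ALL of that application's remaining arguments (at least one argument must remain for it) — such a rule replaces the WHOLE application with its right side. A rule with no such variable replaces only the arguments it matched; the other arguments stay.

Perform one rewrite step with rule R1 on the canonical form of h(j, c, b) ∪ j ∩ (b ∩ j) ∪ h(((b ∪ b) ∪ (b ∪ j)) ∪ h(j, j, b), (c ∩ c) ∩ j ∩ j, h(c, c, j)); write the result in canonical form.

Canonical form:  b ∩ j ∩ j ∪ h(b ∪ b ∪ b ∪ h(j, j, b) ∪ j, c ∩ c ∩ j ∩ j, h(c, c, j)) ∪ h(j, c, b)
Apply R1:  consuming h(j, j, b);  w := b ∪ b ∪ b ∪ j, y := b, z := j
The extension variable absorbs all remaining arguments, so the whole application is rewritten.
Giving:  b ∩ j ∩ j ∪ h(b ∪ c ∪ j, c ∩ c ∩ j ∩ j, h(c, c, j)) ∪ h(j, c, b)

Answer: b ∩ j ∩ j ∪ h(b ∪ c ∪ j, c ∩ c ∩ j ∩ j, h(c, c, j)) ∪ h(j, c, b)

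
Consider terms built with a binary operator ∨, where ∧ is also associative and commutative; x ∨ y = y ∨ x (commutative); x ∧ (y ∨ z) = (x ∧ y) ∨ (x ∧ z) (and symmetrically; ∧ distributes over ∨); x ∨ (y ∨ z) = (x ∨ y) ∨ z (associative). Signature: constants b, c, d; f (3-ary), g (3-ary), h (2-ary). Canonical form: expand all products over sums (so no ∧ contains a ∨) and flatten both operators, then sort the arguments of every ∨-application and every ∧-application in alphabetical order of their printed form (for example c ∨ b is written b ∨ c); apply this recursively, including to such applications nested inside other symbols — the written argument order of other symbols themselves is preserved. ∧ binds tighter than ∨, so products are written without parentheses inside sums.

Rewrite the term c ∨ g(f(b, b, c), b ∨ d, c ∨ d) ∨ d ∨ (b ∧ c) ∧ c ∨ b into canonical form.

Answer: b ∨ b ∧ c ∧ c ∨ c ∨ d ∨ g(f(b, b, c), b ∨ d, c ∨ d)

Derivation:
Un-nest:  c ∨ g(f(b, b, c), b ∨ d, c ∨ d) ∨ d ∨ b ∧ c ∧ c ∨ b
Order the arguments:  b ∨ b ∧ c ∧ c ∨ c ∨ d ∨ g(f(b, b, c), b ∨ d, c ∨ d)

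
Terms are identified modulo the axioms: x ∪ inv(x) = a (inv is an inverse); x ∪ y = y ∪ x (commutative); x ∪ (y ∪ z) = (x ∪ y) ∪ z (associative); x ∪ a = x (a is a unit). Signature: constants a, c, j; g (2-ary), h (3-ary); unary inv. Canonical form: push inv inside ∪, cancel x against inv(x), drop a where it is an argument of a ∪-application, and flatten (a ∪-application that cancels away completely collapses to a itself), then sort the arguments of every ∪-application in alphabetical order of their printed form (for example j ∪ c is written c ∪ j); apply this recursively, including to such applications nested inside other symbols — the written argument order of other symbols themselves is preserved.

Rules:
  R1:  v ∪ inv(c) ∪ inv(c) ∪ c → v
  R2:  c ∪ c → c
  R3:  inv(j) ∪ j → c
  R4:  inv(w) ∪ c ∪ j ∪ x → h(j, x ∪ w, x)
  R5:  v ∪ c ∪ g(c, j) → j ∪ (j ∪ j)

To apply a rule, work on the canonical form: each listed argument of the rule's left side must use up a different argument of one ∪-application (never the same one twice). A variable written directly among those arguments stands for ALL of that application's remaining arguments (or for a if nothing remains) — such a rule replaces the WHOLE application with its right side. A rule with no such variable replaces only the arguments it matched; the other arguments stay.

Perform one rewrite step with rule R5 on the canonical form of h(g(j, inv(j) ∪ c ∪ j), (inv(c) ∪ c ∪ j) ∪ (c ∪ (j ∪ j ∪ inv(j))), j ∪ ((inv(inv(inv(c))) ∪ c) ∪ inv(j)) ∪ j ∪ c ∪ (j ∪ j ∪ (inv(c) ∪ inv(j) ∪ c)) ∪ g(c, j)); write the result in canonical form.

Canonical form:  h(g(j, c), c ∪ j ∪ j, c ∪ g(c, j) ∪ j ∪ j)
Match R5:  consume c, g(c, j);  v := j ∪ j
Every leftover argument binds to the variable; the entire application is replaced.
Giving:  h(g(j, c), c ∪ j ∪ j, j ∪ j ∪ j)

Answer: h(g(j, c), c ∪ j ∪ j, j ∪ j ∪ j)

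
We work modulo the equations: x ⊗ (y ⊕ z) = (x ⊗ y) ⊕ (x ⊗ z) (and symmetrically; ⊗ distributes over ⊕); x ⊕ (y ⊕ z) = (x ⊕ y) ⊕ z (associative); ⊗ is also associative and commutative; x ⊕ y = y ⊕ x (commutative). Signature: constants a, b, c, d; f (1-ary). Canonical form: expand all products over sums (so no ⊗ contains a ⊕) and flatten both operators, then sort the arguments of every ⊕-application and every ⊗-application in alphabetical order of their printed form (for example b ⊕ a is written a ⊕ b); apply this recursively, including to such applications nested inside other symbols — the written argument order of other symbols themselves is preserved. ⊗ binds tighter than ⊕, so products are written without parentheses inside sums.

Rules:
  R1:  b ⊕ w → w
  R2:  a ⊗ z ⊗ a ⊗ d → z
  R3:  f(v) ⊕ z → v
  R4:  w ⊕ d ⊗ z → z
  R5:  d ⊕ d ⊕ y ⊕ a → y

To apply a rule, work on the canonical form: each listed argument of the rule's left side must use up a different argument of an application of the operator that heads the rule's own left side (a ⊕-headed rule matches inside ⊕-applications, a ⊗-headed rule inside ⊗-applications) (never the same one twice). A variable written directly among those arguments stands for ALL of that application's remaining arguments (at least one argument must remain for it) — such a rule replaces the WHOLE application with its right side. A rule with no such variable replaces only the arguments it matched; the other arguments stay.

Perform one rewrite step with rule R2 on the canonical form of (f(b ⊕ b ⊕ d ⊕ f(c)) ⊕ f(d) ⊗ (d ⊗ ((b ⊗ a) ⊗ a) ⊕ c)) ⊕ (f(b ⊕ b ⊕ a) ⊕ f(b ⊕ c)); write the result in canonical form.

Canonical form:  a ⊗ a ⊗ b ⊗ d ⊗ f(d) ⊕ c ⊗ f(d) ⊕ f(a ⊕ b ⊕ b) ⊕ f(b ⊕ b ⊕ d ⊕ f(c)) ⊕ f(b ⊕ c)
Apply R2:  consuming a, a, d;  z := b ⊗ f(d)
Every leftover argument binds to the variable; the entire application is replaced.
Giving:  b ⊗ f(d) ⊕ c ⊗ f(d) ⊕ f(a ⊕ b ⊕ b) ⊕ f(b ⊕ b ⊕ d ⊕ f(c)) ⊕ f(b ⊕ c)

Answer: b ⊗ f(d) ⊕ c ⊗ f(d) ⊕ f(a ⊕ b ⊕ b) ⊕ f(b ⊕ b ⊕ d ⊕ f(c)) ⊕ f(b ⊕ c)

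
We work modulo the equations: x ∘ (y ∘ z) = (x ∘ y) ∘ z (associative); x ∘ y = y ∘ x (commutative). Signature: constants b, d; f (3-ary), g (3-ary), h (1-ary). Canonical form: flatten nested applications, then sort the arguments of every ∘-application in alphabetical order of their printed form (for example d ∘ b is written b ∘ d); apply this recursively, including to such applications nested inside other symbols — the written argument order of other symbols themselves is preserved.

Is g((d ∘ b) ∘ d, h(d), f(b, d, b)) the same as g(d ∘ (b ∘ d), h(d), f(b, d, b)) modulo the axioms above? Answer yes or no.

Left:  g((d ∘ b) ∘ d, h(d), f(b, d, b))
  Work inside:  (d ∘ b) ∘ d
  Flatten:  d ∘ b ∘ d
  Sort arguments:  b ∘ d ∘ d
  Reassemble:  g(b ∘ d ∘ d, h(d), f(b, d, b))
Right:  g(d ∘ (b ∘ d), h(d), f(b, d, b))
  Focus inside:  d ∘ (b ∘ d)
  Flatten:  d ∘ b ∘ d
  Sort arguments:  b ∘ d ∘ d
  Put back:  g(b ∘ d ∘ d, h(d), f(b, d, b))

Answer: yes — both canonical forms are g(b ∘ d ∘ d, h(d), f(b, d, b))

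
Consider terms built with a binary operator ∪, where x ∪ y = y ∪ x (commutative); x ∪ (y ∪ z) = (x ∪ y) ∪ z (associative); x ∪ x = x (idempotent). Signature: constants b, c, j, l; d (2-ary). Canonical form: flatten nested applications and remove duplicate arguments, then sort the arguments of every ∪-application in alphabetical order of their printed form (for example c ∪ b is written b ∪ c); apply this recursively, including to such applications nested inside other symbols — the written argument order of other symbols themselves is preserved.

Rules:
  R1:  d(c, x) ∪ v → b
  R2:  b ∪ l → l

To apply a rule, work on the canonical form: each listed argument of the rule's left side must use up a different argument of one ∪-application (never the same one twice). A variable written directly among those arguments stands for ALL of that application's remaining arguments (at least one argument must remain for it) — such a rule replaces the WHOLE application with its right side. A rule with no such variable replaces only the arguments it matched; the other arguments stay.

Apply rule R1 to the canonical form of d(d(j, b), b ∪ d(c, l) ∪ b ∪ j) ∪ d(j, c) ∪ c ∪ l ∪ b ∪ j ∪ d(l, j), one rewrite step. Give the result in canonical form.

Answer: b ∪ c ∪ d(d(j, b), b) ∪ d(j, c) ∪ d(l, j) ∪ j ∪ l

Derivation:
Canonical form:  b ∪ c ∪ d(d(j, b), b ∪ d(c, l) ∪ j) ∪ d(j, c) ∪ d(l, j) ∪ j ∪ l
R1 matches:  uses d(c, l);  v := b ∪ j, x := l
Every leftover argument binds to the variable; the entire application is replaced.
Giving:  b ∪ c ∪ d(d(j, b), b) ∪ d(j, c) ∪ d(l, j) ∪ j ∪ l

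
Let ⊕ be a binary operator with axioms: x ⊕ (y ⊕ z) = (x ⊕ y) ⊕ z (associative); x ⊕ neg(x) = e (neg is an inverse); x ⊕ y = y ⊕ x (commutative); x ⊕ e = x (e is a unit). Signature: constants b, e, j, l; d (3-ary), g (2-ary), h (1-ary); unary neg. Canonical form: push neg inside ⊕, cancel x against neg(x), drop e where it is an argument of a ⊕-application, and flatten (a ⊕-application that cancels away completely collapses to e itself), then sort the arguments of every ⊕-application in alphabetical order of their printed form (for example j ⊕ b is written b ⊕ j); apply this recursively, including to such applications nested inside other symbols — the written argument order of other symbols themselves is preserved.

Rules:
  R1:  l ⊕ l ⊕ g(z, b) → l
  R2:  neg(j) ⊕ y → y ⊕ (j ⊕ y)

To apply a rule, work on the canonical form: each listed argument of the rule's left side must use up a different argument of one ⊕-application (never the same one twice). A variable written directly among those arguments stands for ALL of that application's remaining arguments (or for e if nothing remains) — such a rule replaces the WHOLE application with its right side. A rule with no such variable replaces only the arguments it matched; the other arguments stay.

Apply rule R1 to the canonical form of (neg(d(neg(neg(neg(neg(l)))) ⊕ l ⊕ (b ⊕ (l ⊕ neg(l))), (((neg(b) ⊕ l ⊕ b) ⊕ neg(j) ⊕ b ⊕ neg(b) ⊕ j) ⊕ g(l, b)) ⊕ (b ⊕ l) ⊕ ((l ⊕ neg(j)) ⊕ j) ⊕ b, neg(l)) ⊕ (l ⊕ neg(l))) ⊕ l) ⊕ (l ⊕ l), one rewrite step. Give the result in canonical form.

Canonical form:  l ⊕ l ⊕ l ⊕ neg(d(b ⊕ l ⊕ l, b ⊕ b ⊕ g(l, b) ⊕ l ⊕ l ⊕ l, neg(l)))
R1 matches:  uses g(l, b), l, l;  z := l
New term:  l ⊕ l ⊕ l ⊕ neg(d(b ⊕ l ⊕ l, b ⊕ b ⊕ l ⊕ l, neg(l)))

Answer: l ⊕ l ⊕ l ⊕ neg(d(b ⊕ l ⊕ l, b ⊕ b ⊕ l ⊕ l, neg(l)))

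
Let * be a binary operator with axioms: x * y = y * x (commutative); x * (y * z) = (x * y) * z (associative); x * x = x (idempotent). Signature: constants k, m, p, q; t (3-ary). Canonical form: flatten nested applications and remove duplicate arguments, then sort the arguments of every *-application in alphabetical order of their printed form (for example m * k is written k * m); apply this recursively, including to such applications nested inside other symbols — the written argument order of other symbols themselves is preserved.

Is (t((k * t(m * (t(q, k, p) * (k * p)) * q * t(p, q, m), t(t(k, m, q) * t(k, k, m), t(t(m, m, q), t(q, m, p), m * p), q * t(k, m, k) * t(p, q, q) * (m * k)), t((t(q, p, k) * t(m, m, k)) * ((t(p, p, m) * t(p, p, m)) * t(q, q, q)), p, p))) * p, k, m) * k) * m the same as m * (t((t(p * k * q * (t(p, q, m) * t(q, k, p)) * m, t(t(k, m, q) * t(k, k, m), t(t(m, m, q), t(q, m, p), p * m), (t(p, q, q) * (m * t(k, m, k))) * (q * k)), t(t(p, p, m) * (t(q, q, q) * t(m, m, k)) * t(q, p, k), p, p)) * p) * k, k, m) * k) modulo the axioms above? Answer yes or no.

Answer: yes — both canonical forms are k * m * t(k * p * t(k * m * p * q * t(p, q, m) * t(q, k, p), t(t(k, k, m) * t(k, m, q), t(t(m, m, q), t(q, m, p), m * p), k * m * q * t(k, m, k) * t(p, q, q)), t(t(m, m, k) * t(p, p, m) * t(q, p, k) * t(q, q, q), p, p)), k, m)

Derivation:
Left:  (t((k * t(m * (t(q, k, p) * (k * p)) * q * t(p, q, m), t(t(k, m, q) * t(k, k, m), t(t(m, m, q), t(q, m, p), m * p), q * t(k, m, k) * t(p, q, q) * (m * k)), t((t(q, p, k) * t(m, m, k)) * ((t(p, p, m) * t(p, p, m)) * t(q, q, q)), p, p))) * p, k, m) * k) * m
  Flatten:  t((k * t(m * (t(q, k, p) * (k * p)) * q * t(p, q, m), t(t(k, m, q) * t(k, k, m), t(t(m, m, q), t(q, m, p), m * p), q * t(k, m, k) * t(p, q, q) * (m * k)), t((t(q, p, k) * t(m, m, k)) * ((t(p, p, m) * t(p, p, m)) * t(q, q, q)), p, p))) * p, k, m) * k * m
  Canonicalize subterm:  t((k * t(m * (t(q, k, p) * (k * p)) * q * t(p, q, m), t(t(k, m, q) * t(k, k, m), t(t(m, m, q), t(q, m, p), m * p), q * t(k, m, k) * t(p, q, q) * (m * k)), t((t(q, p, k) * t(m, m, k)) * ((t(p, p, m) * t(p, p, m)) * t(q, q, q)), p, p))) * p, k, m)  →  t(k * p * t(k * m * p * q * t(p, q, m) * t(q, k, p), t(t(k, k, m) * t(k, m, q), t(t(m, m, q), t(q, m, p), m * p), k * m * q * t(k, m, k) * t(p, q, q)), t(t(m, m, k) * t(p, p, m) * t(q, p, k) * t(q, q, q), p, p)), k, m)
  Sort:  k * m * t(k * p * t(k * m * p * q * t(p, q, m) * t(q, k, p), t(t(k, k, m) * t(k, m, q), t(t(m, m, q), t(q, m, p), m * p), k * m * q * t(k, m, k) * t(p, q, q)), t(t(m, m, k) * t(p, p, m) * t(q, p, k) * t(q, q, q), p, p)), k, m)
Right:  m * (t((t(p * k * q * (t(p, q, m) * t(q, k, p)) * m, t(t(k, m, q) * t(k, k, m), t(t(m, m, q), t(q, m, p), p * m), (t(p, q, q) * (m * t(k, m, k))) * (q * k)), t(t(p, p, m) * (t(q, q, q) * t(m, m, k)) * t(q, p, k), p, p)) * p) * k, k, m) * k)
  Flatten:  m * t((t(p * k * q * (t(p, q, m) * t(q, k, p)) * m, t(t(k, m, q) * t(k, k, m), t(t(m, m, q), t(q, m, p), p * m), (t(p, q, q) * (m * t(k, m, k))) * (q * k)), t(t(p, p, m) * (t(q, q, q) * t(m, m, k)) * t(q, p, k), p, p)) * p) * k, k, m) * k
  Simplify inside:  t((t(p * k * q * (t(p, q, m) * t(q, k, p)) * m, t(t(k, m, q) * t(k, k, m), t(t(m, m, q), t(q, m, p), p * m), (t(p, q, q) * (m * t(k, m, k))) * (q * k)), t(t(p, p, m) * (t(q, q, q) * t(m, m, k)) * t(q, p, k), p, p)) * p) * k, k, m)  →  t(k * p * t(k * m * p * q * t(p, q, m) * t(q, k, p), t(t(k, k, m) * t(k, m, q), t(t(m, m, q), t(q, m, p), m * p), k * m * q * t(k, m, k) * t(p, q, q)), t(t(m, m, k) * t(p, p, m) * t(q, p, k) * t(q, q, q), p, p)), k, m)
  Sort:  k * m * t(k * p * t(k * m * p * q * t(p, q, m) * t(q, k, p), t(t(k, k, m) * t(k, m, q), t(t(m, m, q), t(q, m, p), m * p), k * m * q * t(k, m, k) * t(p, q, q)), t(t(m, m, k) * t(p, p, m) * t(q, p, k) * t(q, q, q), p, p)), k, m)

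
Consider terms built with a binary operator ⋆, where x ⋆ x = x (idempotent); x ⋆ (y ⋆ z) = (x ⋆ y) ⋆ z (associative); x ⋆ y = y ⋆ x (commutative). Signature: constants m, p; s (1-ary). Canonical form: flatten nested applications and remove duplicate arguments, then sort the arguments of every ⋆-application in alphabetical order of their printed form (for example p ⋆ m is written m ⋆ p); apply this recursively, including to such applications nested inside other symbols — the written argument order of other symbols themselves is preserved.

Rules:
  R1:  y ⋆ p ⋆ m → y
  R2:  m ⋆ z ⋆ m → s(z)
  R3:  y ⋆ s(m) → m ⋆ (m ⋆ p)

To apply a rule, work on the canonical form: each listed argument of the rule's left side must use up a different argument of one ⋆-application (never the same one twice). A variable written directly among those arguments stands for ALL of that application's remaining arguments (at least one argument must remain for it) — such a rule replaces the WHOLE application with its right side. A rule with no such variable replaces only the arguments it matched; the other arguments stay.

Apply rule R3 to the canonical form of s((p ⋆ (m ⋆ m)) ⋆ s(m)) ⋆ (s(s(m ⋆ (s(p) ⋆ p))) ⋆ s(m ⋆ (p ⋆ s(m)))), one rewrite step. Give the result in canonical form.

Answer: s(m ⋆ p) ⋆ s(s(m ⋆ p ⋆ s(p)))

Derivation:
Canonical form:  s(m ⋆ p ⋆ s(m)) ⋆ s(s(m ⋆ p ⋆ s(p)))
Match R3:  consume s(m);  y := m ⋆ p
The extension variable absorbs all remaining arguments, so the whole application is rewritten.
New term:  s(m ⋆ p) ⋆ s(s(m ⋆ p ⋆ s(p)))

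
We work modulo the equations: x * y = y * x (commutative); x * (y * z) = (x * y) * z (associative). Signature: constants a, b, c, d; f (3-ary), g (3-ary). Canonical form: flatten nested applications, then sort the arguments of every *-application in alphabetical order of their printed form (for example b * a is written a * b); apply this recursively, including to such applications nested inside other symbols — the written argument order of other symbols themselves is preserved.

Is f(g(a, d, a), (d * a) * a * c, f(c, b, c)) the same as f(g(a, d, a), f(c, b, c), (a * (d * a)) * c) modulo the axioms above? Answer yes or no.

Left:  f(g(a, d, a), (d * a) * a * c, f(c, b, c))
  Descend into:  (d * a) * a * c
  Un-nest:  d * a * a * c
  Sort arguments:  a * a * c * d
  Rebuild:  f(g(a, d, a), a * a * c * d, f(c, b, c))
Right:  f(g(a, d, a), f(c, b, c), (a * (d * a)) * c)
  Work inside:  (a * (d * a)) * c
  Merge nested applications:  a * d * a * c
  Order the arguments:  a * a * c * d
  Put back:  f(g(a, d, a), f(c, b, c), a * a * c * d)

Answer: no — f(g(a, d, a), a * a * c * d, f(c, b, c)) vs f(g(a, d, a), f(c, b, c), a * a * c * d)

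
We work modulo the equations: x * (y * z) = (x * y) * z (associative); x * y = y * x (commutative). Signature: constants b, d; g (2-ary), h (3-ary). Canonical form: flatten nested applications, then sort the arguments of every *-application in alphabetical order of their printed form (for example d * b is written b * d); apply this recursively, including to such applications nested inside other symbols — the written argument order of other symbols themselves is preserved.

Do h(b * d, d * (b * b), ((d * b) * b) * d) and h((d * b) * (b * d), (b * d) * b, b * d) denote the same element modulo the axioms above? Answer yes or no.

Answer: no — h(b * d, b * b * d, b * b * d * d) vs h(b * b * d * d, b * b * d, b * d)

Derivation:
Left:  h(b * d, d * (b * b), ((d * b) * b) * d)
  Focus inside:  ((d * b) * b) * d
  Flatten:  d * b * b * d
  Sort arguments:  b * b * d * d
  Reassemble:  h(b * d, b * b * d, b * b * d * d)
Right:  h((d * b) * (b * d), (b * d) * b, b * d)
  Focus inside:  (d * b) * (b * d)
  Merge nested applications:  d * b * b * d
  Sort:  b * b * d * d
  Reassemble:  h(b * b * d * d, b * b * d, b * d)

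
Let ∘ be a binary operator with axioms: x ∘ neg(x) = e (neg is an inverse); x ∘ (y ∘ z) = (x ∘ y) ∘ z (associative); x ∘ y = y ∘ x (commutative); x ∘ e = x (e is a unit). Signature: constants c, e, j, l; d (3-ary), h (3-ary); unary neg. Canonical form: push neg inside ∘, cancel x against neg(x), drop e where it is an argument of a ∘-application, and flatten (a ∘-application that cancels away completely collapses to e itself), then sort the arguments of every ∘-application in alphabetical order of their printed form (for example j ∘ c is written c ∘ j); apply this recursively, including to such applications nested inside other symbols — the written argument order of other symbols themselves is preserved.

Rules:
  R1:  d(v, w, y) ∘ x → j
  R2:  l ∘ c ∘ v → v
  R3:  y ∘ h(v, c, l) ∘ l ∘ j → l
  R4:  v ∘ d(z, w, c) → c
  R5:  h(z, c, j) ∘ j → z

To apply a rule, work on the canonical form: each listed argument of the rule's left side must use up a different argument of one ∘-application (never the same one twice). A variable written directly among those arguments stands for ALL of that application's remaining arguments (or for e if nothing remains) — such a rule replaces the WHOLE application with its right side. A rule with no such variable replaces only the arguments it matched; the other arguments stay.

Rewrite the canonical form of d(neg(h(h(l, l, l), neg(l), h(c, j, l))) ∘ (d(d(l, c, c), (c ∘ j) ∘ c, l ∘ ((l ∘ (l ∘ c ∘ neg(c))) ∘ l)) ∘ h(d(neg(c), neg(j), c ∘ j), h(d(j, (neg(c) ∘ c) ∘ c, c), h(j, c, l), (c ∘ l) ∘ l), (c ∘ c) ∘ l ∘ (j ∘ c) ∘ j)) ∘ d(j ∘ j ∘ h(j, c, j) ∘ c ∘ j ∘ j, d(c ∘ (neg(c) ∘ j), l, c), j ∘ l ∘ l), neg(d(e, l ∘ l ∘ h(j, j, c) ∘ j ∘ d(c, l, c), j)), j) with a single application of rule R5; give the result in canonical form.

Answer: d(d(c ∘ j ∘ j ∘ j ∘ j, d(j, l, c), j ∘ l ∘ l) ∘ d(d(l, c, c), c ∘ c ∘ j, l ∘ l ∘ l ∘ l) ∘ h(d(neg(c), neg(j), c ∘ j), h(d(j, c, c), h(j, c, l), c ∘ l ∘ l), c ∘ c ∘ c ∘ j ∘ j ∘ l) ∘ neg(h(h(l, l, l), neg(l), h(c, j, l))), neg(d(e, d(c, l, c) ∘ h(j, j, c) ∘ j ∘ l ∘ l, j)), j)

Derivation:
Canonical form:  d(d(c ∘ h(j, c, j) ∘ j ∘ j ∘ j ∘ j, d(j, l, c), j ∘ l ∘ l) ∘ d(d(l, c, c), c ∘ c ∘ j, l ∘ l ∘ l ∘ l) ∘ h(d(neg(c), neg(j), c ∘ j), h(d(j, c, c), h(j, c, l), c ∘ l ∘ l), c ∘ c ∘ c ∘ j ∘ j ∘ l) ∘ neg(h(h(l, l, l), neg(l), h(c, j, l))), neg(d(e, d(c, l, c) ∘ h(j, j, c) ∘ j ∘ l ∘ l, j)), j)
Apply R5:  consuming h(j, c, j), j;  z := j
Giving:  d(d(c ∘ j ∘ j ∘ j ∘ j, d(j, l, c), j ∘ l ∘ l) ∘ d(d(l, c, c), c ∘ c ∘ j, l ∘ l ∘ l ∘ l) ∘ h(d(neg(c), neg(j), c ∘ j), h(d(j, c, c), h(j, c, l), c ∘ l ∘ l), c ∘ c ∘ c ∘ j ∘ j ∘ l) ∘ neg(h(h(l, l, l), neg(l), h(c, j, l))), neg(d(e, d(c, l, c) ∘ h(j, j, c) ∘ j ∘ l ∘ l, j)), j)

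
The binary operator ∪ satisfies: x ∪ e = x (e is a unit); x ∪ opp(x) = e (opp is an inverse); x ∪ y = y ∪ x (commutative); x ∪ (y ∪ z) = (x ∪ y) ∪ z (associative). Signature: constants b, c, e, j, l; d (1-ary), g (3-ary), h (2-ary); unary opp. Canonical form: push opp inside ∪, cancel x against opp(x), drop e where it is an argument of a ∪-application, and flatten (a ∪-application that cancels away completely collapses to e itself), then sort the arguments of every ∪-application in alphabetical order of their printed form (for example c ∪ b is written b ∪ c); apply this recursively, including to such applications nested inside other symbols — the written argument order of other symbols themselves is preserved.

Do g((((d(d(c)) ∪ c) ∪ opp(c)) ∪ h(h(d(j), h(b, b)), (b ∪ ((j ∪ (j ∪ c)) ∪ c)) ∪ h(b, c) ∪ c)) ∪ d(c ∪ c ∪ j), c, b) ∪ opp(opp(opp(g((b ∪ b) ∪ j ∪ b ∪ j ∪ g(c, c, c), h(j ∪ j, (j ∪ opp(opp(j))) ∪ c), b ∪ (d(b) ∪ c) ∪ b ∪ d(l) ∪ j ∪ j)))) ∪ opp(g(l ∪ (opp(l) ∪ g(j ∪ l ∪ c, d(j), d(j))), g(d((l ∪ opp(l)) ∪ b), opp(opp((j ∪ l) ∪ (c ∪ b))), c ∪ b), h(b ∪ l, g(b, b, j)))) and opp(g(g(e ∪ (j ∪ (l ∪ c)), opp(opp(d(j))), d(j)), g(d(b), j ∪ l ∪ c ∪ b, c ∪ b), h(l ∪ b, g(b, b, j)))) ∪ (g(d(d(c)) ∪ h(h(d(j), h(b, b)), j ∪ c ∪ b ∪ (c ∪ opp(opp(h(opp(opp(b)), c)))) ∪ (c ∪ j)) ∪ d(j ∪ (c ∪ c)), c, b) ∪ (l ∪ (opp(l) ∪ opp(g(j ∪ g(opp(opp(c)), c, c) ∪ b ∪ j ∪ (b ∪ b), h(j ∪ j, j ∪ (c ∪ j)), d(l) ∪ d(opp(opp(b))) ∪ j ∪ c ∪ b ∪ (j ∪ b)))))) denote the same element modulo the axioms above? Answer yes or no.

Answer: yes — both canonical forms are g(d(c ∪ c ∪ j) ∪ d(d(c)) ∪ h(h(d(j), h(b, b)), b ∪ c ∪ c ∪ c ∪ h(b, c) ∪ j ∪ j), c, b) ∪ opp(g(b ∪ b ∪ b ∪ g(c, c, c) ∪ j ∪ j, h(j ∪ j, c ∪ j ∪ j), b ∪ b ∪ c ∪ d(b) ∪ d(l) ∪ j ∪ j)) ∪ opp(g(g(c ∪ j ∪ l, d(j), d(j)), g(d(b), b ∪ c ∪ j ∪ l, b ∪ c), h(b ∪ l, g(b, b, j))))

Derivation:
Left:  g((((d(d(c)) ∪ c) ∪ opp(c)) ∪ h(h(d(j), h(b, b)), (b ∪ ((j ∪ (j ∪ c)) ∪ c)) ∪ h(b, c) ∪ c)) ∪ d(c ∪ c ∪ j), c, b) ∪ opp(opp(opp(g((b ∪ b) ∪ j ∪ b ∪ j ∪ g(c, c, c), h(j ∪ j, (j ∪ opp(opp(j))) ∪ c), b ∪ (d(b) ∪ c) ∪ b ∪ d(l) ∪ j ∪ j)))) ∪ opp(g(l ∪ (opp(l) ∪ g(j ∪ l ∪ c, d(j), d(j))), g(d((l ∪ opp(l)) ∪ b), opp(opp((j ∪ l) ∪ (c ∪ b))), c ∪ b), h(b ∪ l, g(b, b, j))))
  Push opp inside:  distribute opp over ∪ and collapse double opp
  Collect:  g(d(c ∪ c ∪ j) ∪ d(d(c)) ∪ h(h(d(j), h(b, b)), b ∪ c ∪ c ∪ c ∪ h(b, c) ∪ j ∪ j), c, b) ∪ opp(g(b ∪ b ∪ b ∪ g(c, c, c) ∪ j ∪ j, h(j ∪ j, c ∪ j ∪ j), b ∪ b ∪ c ∪ d(b) ∪ d(l) ∪ j ∪ j)) ∪ opp(g(g(c ∪ j ∪ l, d(j), d(j)), g(d(b), b ∪ c ∪ j ∪ l, b ∪ c), h(b ∪ l, g(b, b, j))))
Right:  opp(g(g(e ∪ (j ∪ (l ∪ c)), opp(opp(d(j))), d(j)), g(d(b), j ∪ l ∪ c ∪ b, c ∪ b), h(l ∪ b, g(b, b, j)))) ∪ (g(d(d(c)) ∪ h(h(d(j), h(b, b)), j ∪ c ∪ b ∪ (c ∪ opp(opp(h(opp(opp(b)), c)))) ∪ (c ∪ j)) ∪ d(j ∪ (c ∪ c)), c, b) ∪ (l ∪ (opp(l) ∪ opp(g(j ∪ g(opp(opp(c)), c, c) ∪ b ∪ j ∪ (b ∪ b), h(j ∪ j, j ∪ (c ∪ j)), d(l) ∪ d(opp(opp(b))) ∪ j ∪ c ∪ b ∪ (j ∪ b))))))
  Push opp inside:  distribute opp over ∪ and collapse double opp
  Cancel:  l cancels
  Combine occurrences:  opp(g(g(c ∪ j ∪ l, d(j), d(j)), g(d(b), b ∪ c ∪ j ∪ l, b ∪ c), h(b ∪ l, g(b, b, j)))) ∪ g(d(c ∪ c ∪ j) ∪ d(d(c)) ∪ h(h(d(j), h(b, b)), b ∪ c ∪ c ∪ c ∪ h(b, c) ∪ j ∪ j), c, b) ∪ opp(g(b ∪ b ∪ b ∪ g(c, c, c) ∪ j ∪ j, h(j ∪ j, c ∪ j ∪ j), b ∪ b ∪ c ∪ d(b) ∪ d(l) ∪ j ∪ j))
  Sort:  g(d(c ∪ c ∪ j) ∪ d(d(c)) ∪ h(h(d(j), h(b, b)), b ∪ c ∪ c ∪ c ∪ h(b, c) ∪ j ∪ j), c, b) ∪ opp(g(b ∪ b ∪ b ∪ g(c, c, c) ∪ j ∪ j, h(j ∪ j, c ∪ j ∪ j), b ∪ b ∪ c ∪ d(b) ∪ d(l) ∪ j ∪ j)) ∪ opp(g(g(c ∪ j ∪ l, d(j), d(j)), g(d(b), b ∪ c ∪ j ∪ l, b ∪ c), h(b ∪ l, g(b, b, j))))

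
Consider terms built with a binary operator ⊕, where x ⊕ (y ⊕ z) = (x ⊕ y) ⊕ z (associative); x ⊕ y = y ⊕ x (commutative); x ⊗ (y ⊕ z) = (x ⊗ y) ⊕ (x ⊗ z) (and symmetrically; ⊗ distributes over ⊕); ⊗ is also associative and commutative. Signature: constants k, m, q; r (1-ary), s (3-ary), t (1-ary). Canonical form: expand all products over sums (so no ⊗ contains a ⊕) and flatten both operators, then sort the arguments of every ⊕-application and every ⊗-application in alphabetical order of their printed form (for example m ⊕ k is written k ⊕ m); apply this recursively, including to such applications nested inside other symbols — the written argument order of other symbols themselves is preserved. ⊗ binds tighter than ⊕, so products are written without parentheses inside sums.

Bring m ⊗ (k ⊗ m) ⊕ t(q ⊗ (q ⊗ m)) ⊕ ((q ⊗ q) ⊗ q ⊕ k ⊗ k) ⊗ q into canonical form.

Distribute:  k ⊗ m ⊗ m ⊕ t(m ⊗ q ⊗ q) ⊕ q ⊗ q ⊗ q ⊗ q ⊕ k ⊗ k ⊗ q
Sort arguments:  k ⊗ k ⊗ q ⊕ k ⊗ m ⊗ m ⊕ q ⊗ q ⊗ q ⊗ q ⊕ t(m ⊗ q ⊗ q)

Answer: k ⊗ k ⊗ q ⊕ k ⊗ m ⊗ m ⊕ q ⊗ q ⊗ q ⊗ q ⊕ t(m ⊗ q ⊗ q)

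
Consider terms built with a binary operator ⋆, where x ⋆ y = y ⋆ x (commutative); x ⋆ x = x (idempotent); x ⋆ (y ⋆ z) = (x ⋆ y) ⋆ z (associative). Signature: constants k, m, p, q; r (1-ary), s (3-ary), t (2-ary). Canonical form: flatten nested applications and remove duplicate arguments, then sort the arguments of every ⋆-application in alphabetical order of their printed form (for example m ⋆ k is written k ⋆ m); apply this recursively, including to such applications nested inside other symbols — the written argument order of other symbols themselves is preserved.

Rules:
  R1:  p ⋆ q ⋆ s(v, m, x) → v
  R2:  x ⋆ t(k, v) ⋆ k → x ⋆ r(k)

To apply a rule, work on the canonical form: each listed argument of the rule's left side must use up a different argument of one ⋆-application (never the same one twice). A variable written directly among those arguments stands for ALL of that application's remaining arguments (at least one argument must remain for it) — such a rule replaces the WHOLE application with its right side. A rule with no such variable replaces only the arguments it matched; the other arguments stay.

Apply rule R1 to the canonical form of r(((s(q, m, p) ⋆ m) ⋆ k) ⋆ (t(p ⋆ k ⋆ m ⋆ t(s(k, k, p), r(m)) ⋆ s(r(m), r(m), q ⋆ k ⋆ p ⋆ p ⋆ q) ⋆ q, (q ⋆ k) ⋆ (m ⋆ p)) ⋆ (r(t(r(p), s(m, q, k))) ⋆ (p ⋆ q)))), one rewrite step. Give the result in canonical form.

Answer: r(k ⋆ m ⋆ q ⋆ r(t(r(p), s(m, q, k))) ⋆ t(k ⋆ m ⋆ p ⋆ q ⋆ s(r(m), r(m), k ⋆ p ⋆ q) ⋆ t(s(k, k, p), r(m)), k ⋆ m ⋆ p ⋆ q))

Derivation:
Canonical form:  r(k ⋆ m ⋆ p ⋆ q ⋆ r(t(r(p), s(m, q, k))) ⋆ s(q, m, p) ⋆ t(k ⋆ m ⋆ p ⋆ q ⋆ s(r(m), r(m), k ⋆ p ⋆ q) ⋆ t(s(k, k, p), r(m)), k ⋆ m ⋆ p ⋆ q))
Apply R1:  consuming p, q, s(q, m, p);  v := q, x := p
Giving:  r(k ⋆ m ⋆ q ⋆ r(t(r(p), s(m, q, k))) ⋆ t(k ⋆ m ⋆ p ⋆ q ⋆ s(r(m), r(m), k ⋆ p ⋆ q) ⋆ t(s(k, k, p), r(m)), k ⋆ m ⋆ p ⋆ q))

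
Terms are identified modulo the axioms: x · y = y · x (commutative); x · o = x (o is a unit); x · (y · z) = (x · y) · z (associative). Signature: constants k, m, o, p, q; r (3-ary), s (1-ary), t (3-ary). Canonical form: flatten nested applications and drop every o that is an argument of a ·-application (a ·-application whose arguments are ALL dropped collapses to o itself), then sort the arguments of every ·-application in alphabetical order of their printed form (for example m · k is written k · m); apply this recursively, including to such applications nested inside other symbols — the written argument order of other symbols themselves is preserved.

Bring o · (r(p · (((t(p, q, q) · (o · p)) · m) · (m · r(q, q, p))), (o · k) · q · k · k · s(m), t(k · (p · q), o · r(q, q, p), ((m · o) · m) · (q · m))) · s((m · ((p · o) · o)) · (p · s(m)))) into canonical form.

Answer: r(m · m · p · p · r(q, q, p) · t(p, q, q), k · k · k · q · s(m), t(k · p · q, r(q, q, p), m · m · m · q)) · s(m · p · p · s(m))

Derivation:
Merge nested applications:  o · r(p · (((t(p, q, q) · (o · p)) · m) · (m · r(q, q, p))), (o · k) · q · k · k · s(m), t(k · (p · q), o · r(q, q, p), ((m · o) · m) · (q · m))) · s((m · ((p · o) · o)) · (p · s(m)))
Simplify inside:  r(p · (((t(p, q, q) · (o · p)) · m) · (m · r(q, q, p))), (o · k) · q · k · k · s(m), t(k · (p · q), o · r(q, q, p), ((m · o) · m) · (q · m)))  →  r(m · m · p · p · r(q, q, p) · t(p, q, q), k · k · k · q · s(m), t(k · p · q, r(q, q, p), m · m · m · q))
Simplify inside:  s((m · ((p · o) · o)) · (p · s(m)))  →  s(m · p · p · s(m))
Unit:  drop o
Order the arguments:  r(m · m · p · p · r(q, q, p) · t(p, q, q), k · k · k · q · s(m), t(k · p · q, r(q, q, p), m · m · m · q)) · s(m · p · p · s(m))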